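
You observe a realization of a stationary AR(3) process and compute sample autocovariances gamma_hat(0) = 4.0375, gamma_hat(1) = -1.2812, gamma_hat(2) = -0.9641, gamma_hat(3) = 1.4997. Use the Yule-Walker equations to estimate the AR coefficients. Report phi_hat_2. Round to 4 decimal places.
\hat\phi_{2} = -0.2940

The Yule-Walker equations for an AR(p) process read, in matrix form,
  Gamma_p phi = r_p,   with   (Gamma_p)_{ij} = gamma(|i - j|),
                       (r_p)_i = gamma(i),   i,j = 1..p.
Substitute the sample gammas (Toeplitz matrix and right-hand side of size 3):
  Gamma_p = [[4.0375, -1.2812, -0.9641], [-1.2812, 4.0375, -1.2812], [-0.9641, -1.2812, 4.0375]]
  r_p     = [-1.2812, -0.9641, 1.4997]
Written out (R1..R3):
  (R1) 4.0375 phi_1 - 1.2812 phi_2 - 0.9641 phi_3 = -1.2812
  (R2) -1.2812 phi_1 + 4.0375 phi_2 - 1.2812 phi_3 = -0.9641
  (R3) -0.9641 phi_1 - 1.2812 phi_2 + 4.0375 phi_3 = 1.4997
Gaussian elimination:
  R2 <- R2 - (-1.2812/4.0375) R1 = R2 - (-0.317325) R1:  3.630943 phi_2 - 1.587133 phi_3 = -1.370657
  R3 <- R3 - (-0.9641/4.0375) R1 = R3 - (-0.238786) R1:  -1.587133 phi_2 + 3.807286 phi_3 = 1.193767
  R3 <- R3 - (-1.587133/3.630943) R2 = R3 - (-0.437113) R2:  3.113529 phi_3 = 0.594635
Back-substitution:
  phi_hat_3 = 0.594635 / 3.113529 = 0.190984
  phi_hat_2 = (-1.370657 - (-1.587133)(0.190984)) / 3.630943 = -0.294012
  phi_hat_1 = (-1.2812 - (-1.2812)(-0.294012) - (-0.9641)(0.190984)) / 4.0375 = -0.365018
So phi_hat = [-0.3650, -0.2940, 0.1910].
Therefore phi_hat_2 = -0.2940.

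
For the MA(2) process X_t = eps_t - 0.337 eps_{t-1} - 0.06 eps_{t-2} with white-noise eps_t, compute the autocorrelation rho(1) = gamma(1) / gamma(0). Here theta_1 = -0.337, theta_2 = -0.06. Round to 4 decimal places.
\rho(1) = -0.2836

For an MA(q) process with theta_0 = 1, the autocovariance is
  gamma(k) = sigma^2 * sum_{i=0..q-k} theta_i * theta_{i+k},
and rho(k) = gamma(k) / gamma(0). Sigma^2 cancels.
  numerator   = (1)*(-0.337) + (-0.337)*(-0.06) = -0.31678.
  denominator = (1)^2 + (-0.337)^2 + (-0.06)^2 = 1.117169.
  rho(1) = -0.31678 / 1.117169 = -0.2836.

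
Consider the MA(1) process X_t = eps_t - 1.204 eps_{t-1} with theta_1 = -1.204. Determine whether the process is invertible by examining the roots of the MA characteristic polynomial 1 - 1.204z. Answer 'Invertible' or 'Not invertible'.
\text{Not invertible}

The MA(q) characteristic polynomial is P(z) = 1 - 1.204z.
Invertibility requires all roots to lie outside the unit circle, i.e. |z| > 1 for every root.
This is linear in z: 1 + (-1.204) z = 0  =>  z = -1/(-1.204) = 0.830565,  |z| = 0.830565.
Moduli of all roots: 0.8306.
All moduli strictly greater than 1? No.
Verdict: Not invertible.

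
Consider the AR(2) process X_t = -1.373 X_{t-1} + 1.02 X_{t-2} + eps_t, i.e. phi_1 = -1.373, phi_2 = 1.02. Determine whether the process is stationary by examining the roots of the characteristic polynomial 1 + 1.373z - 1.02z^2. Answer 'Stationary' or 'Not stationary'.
\text{Not stationary}

The AR(p) characteristic polynomial is P(z) = 1 + 1.373z - 1.02z^2.
Stationarity requires all roots to lie outside the unit circle, i.e. |z| > 1 for every root.
Set 1 + (1.373) z + (-1.02) z^2 = 0, i.e. a z^2 + b z + c = 0 with a = -1.02, b = 1.373, c = 1.
Discriminant D = b^2 - 4ac = (1.373)^2 - 4*(-1.02)*1 = 1.885129 - (-4.08) = 5.965129.
D >= 0, so the roots are real: z = (-b +/- sqrt(D)) / (2a) = (-1.373 +/- 2.442361) / (-2.04).
  z_1 = (-1.373 + 2.442361) / (-2.04) = -0.5242,   |z_1| = 0.5242.
  z_2 = (-1.373 - 2.442361) / (-2.04) = 1.8703,   |z_2| = 1.8703.
Moduli of all roots: 0.5242, 1.8703.
All moduli strictly greater than 1? No.
Verdict: Not stationary.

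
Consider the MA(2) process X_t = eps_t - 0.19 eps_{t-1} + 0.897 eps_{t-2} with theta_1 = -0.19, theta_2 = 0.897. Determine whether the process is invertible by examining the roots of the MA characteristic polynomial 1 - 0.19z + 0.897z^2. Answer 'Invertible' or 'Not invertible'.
\text{Invertible}

The MA(q) characteristic polynomial is P(z) = 1 - 0.19z + 0.897z^2.
Invertibility requires all roots to lie outside the unit circle, i.e. |z| > 1 for every root.
Set 1 + (-0.19) z + (0.897) z^2 = 0, i.e. a z^2 + b z + c = 0 with a = 0.897, b = -0.19, c = 1.
Discriminant D = b^2 - 4ac = (-0.19)^2 - 4*(0.897)*1 = 0.0361 - (3.588) = -3.5519.
D < 0, so the roots are the complex-conjugate pair z = (-b +/- i sqrt(-D)) / (2a) = 0.1059 +/- 1.0505i.
For a conjugate pair |z|^2 = z * conj(z) = (product of roots) = c/a = 1/(0.897) = 1.114827, so |z| = sqrt(1.114827) = 1.0559 for both roots.
Moduli of all roots: 1.0559, 1.0559.
All moduli strictly greater than 1? Yes.
Verdict: Invertible.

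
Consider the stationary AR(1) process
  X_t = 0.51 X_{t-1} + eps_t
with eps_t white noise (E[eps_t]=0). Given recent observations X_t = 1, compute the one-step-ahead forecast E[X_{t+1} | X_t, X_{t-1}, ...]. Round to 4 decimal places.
E[X_{t+1} \mid \mathcal F_t] = 0.5100

For an AR(p) model X_t = c + sum_i phi_i X_{t-i} + eps_t, the
one-step-ahead conditional mean is
  E[X_{t+1} | X_t, ...] = c + sum_i phi_i X_{t+1-i}.
Substitute known values:
  E[X_{t+1} | ...] = (0.51) * (1)
                   = 0.5100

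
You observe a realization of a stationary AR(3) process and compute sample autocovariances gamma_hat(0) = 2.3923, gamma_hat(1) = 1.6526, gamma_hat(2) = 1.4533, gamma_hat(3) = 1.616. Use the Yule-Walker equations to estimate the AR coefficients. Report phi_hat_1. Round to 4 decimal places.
\hat\phi_{1} = 0.4230

The Yule-Walker equations for an AR(p) process read, in matrix form,
  Gamma_p phi = r_p,   with   (Gamma_p)_{ij} = gamma(|i - j|),
                       (r_p)_i = gamma(i),   i,j = 1..p.
Substitute the sample gammas (Toeplitz matrix and right-hand side of size 3):
  Gamma_p = [[2.3923, 1.6526, 1.4533], [1.6526, 2.3923, 1.6526], [1.4533, 1.6526, 2.3923]]
  r_p     = [1.6526, 1.4533, 1.616]
Written out (R1..R3):
  (R1) 2.3923 phi_1 + 1.6526 phi_2 + 1.4533 phi_3 = 1.6526
  (R2) 1.6526 phi_1 + 2.3923 phi_2 + 1.6526 phi_3 = 1.4533
  (R3) 1.4533 phi_1 + 1.6526 phi_2 + 2.3923 phi_3 = 1.616
Gaussian elimination:
  R2 <- R2 - (1.6526/2.3923) R1 = R2 - (0.6908) R1:  1.250685 phi_2 + 0.648661 phi_3 = 0.311685
  R3 <- R3 - (1.4533/2.3923) R1 = R3 - (0.607491) R1:  0.648661 phi_2 + 1.509434 phi_3 = 0.612061
  R3 <- R3 - (0.648661/1.250685) R2 = R3 - (0.518645) R2:  1.173009 phi_3 = 0.450407
Back-substitution:
  phi_hat_3 = 0.450407 / 1.173009 = 0.383976
  phi_hat_2 = (0.311685 - (0.648661)(0.383976)) / 1.250685 = 0.050064
  phi_hat_1 = (1.6526 - (1.6526)(0.050064) - (1.4533)(0.383976)) / 2.3923 = 0.422954
So phi_hat = [0.4230, 0.0501, 0.3840].
Therefore phi_hat_1 = 0.4230.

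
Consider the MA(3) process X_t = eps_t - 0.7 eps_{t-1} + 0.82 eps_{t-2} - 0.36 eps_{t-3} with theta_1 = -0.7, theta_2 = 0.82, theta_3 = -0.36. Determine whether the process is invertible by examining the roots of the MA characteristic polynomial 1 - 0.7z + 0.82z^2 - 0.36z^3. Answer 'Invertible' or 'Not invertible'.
\text{Invertible}

The MA(q) characteristic polynomial is P(z) = 1 - 0.7z + 0.82z^2 - 0.36z^3.
Invertibility requires all roots to lie outside the unit circle, i.e. |z| > 1 for every root.
Degree 3: look for a simple real root z0 first, then factor out (1 - z/z0) and solve the remaining quadratic.
Testing z0 = 2: P(2) = 1 + (-0.7)(2) + (0.82)(2)^2 + (-0.36)(2)^3
  = 1 + (-1.4) + (3.28) + (-2.88) = 0.  So z_0 = 2 is a root, |z_0| = 2.
Divide out the factor (1 - 0.5 z) = (1 - z/z0) (since 1/z0 = 0.5):
  P(z) = (1 - 0.5 z)(1 + (-0.2) z + (0.72) z^2)
  [check: z-coef -0.2 - (0.5) = -0.7; z^2-coef 0.72 - (0.5)(-0.2) = 0.82; z^3-coef -(0.5)(0.72) = -0.36.]
Remaining roots from the quadratic factor 1 + (-0.2) z + (0.72) z^2:
  Set 1 + (-0.2) z + (0.72) z^2 = 0, i.e. a z^2 + b z + c = 0 with a = 0.72, b = -0.2, c = 1.
  Discriminant D = b^2 - 4ac = (-0.2)^2 - 4*(0.72)*1 = 0.04 - (2.88) = -2.84.
  D < 0, so the roots are the complex-conjugate pair z = (-b +/- i sqrt(-D)) / (2a) = 0.1389 +/- 1.1703i.
  For a conjugate pair |z|^2 = z * conj(z) = (product of roots) = c/a = 1/(0.72) = 1.388889, so |z| = sqrt(1.388889) = 1.1785 for both roots.
Moduli of all roots: 2.0000, 1.1785, 1.1785.
All moduli strictly greater than 1? Yes.
Verdict: Invertible.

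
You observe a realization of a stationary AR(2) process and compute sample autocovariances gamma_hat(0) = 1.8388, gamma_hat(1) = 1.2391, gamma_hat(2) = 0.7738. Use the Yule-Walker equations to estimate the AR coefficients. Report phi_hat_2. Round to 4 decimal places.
\hat\phi_{2} = -0.0610

The Yule-Walker equations for an AR(p) process read, in matrix form,
  Gamma_p phi = r_p,   with   (Gamma_p)_{ij} = gamma(|i - j|),
                       (r_p)_i = gamma(i),   i,j = 1..p.
Substitute the sample gammas (Toeplitz matrix and right-hand side of size 2):
  Gamma_p = [[1.8388, 1.2391], [1.2391, 1.8388]]
  r_p     = [1.2391, 0.7738]
Written out:
  1.8388 phi_1 + 1.2391 phi_2 = 1.2391
  1.2391 phi_1 + 1.8388 phi_2 = 0.7738
Solve by Cramer's rule:
  det = gamma(0)^2 - gamma(1)^2 = (1.8388)^2 - (1.2391)^2 = 3.38118544 - 1.53536881 = 1.84581663
  phi_hat_1 = [gamma(1) gamma(0) - gamma(1) gamma(2)] / det = [(1.2391)(1.8388) - (1.2391)(0.7738)] / 1.84581663 = 1.3196415 / 1.84581663 = 0.7149
  phi_hat_2 = [gamma(0) gamma(2) - gamma(1)^2] / det = [(1.8388)(0.7738) - (1.2391)^2] / 1.84581663 = -0.11250537 / 1.84581663 = -0.061
So phi_hat = [0.7149, -0.0610].
Therefore phi_hat_2 = -0.0610.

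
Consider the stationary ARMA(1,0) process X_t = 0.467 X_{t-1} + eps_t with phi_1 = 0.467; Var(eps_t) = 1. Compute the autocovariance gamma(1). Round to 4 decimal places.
\gamma(1) = 0.5973

Multiply the model equation by X_{t-k} and take expectations. With theta_0 = psi_0 = 1 and psi_j the MA(infinity) weights, this gives
  gamma(k) - sum_i phi_i gamma(k-i) = c_k,
  c_k = sigma^2 * sum_{j=k..q} theta_j psi_{j-k}   (c_k = 0 for k > q),
using gamma(-m) = gamma(m).
Pure AR (q = 0): c_0 = sigma^2 = 1, c_k = 0 for k >= 1.
Equations for k = 0 and k = 1 (AR order 1):
  gamma(0) = phi_1 gamma(1) + c_0
  gamma(1) = phi_1 gamma(0) + c_1
Substituting the second into the first: gamma(0) (1 - phi_1^2) = c_0 + phi_1 c_1, so
  gamma(0) = c_0 / (1 - phi_1^2) = 1 / (1 - (0.467)^2) = 1 / 0.781911 = 1.278918.
  gamma(1) = phi_1 gamma(0) = (0.467)(1.278918) = 0.597255.
Therefore gamma(1) = 0.5973 (to 4 decimal places).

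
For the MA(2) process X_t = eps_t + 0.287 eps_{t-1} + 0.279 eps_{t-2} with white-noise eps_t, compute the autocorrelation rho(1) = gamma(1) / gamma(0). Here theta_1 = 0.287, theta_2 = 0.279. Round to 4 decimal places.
\rho(1) = 0.3164

For an MA(q) process with theta_0 = 1, the autocovariance is
  gamma(k) = sigma^2 * sum_{i=0..q-k} theta_i * theta_{i+k},
and rho(k) = gamma(k) / gamma(0). Sigma^2 cancels.
  numerator   = (1)*(0.287) + (0.287)*(0.279) = 0.367073.
  denominator = (1)^2 + (0.287)^2 + (0.279)^2 = 1.16021.
  rho(1) = 0.367073 / 1.16021 = 0.3164.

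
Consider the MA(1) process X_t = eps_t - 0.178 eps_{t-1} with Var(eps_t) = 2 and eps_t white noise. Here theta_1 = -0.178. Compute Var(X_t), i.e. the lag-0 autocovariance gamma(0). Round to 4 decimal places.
\gamma(0) = 2.0634

For an MA(q) process X_t = eps_t + sum_i theta_i eps_{t-i} with
Var(eps_t) = sigma^2, the variance is
  gamma(0) = sigma^2 * (1 + sum_i theta_i^2).
  sum_i theta_i^2 = (-0.178)^2 = 0.031684.
  gamma(0) = 2 * (1 + 0.031684) = 2 * 1.031684 = 2.063368, which rounds to 2.0634.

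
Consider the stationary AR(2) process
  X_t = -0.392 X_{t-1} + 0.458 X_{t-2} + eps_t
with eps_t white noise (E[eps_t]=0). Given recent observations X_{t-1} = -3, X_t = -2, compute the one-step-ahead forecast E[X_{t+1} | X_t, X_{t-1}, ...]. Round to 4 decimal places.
E[X_{t+1} \mid \mathcal F_t] = -0.5900

For an AR(p) model X_t = c + sum_i phi_i X_{t-i} + eps_t, the
one-step-ahead conditional mean is
  E[X_{t+1} | X_t, ...] = c + sum_i phi_i X_{t+1-i}.
Substitute known values:
  E[X_{t+1} | ...] = (-0.392) * (-2) + (0.458) * (-3)
                   = -0.5900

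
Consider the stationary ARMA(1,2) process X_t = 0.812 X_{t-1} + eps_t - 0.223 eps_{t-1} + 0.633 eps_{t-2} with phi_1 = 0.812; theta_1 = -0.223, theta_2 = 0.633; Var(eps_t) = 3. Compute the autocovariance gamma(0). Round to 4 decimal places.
\gamma(0) = 14.9161

Multiply the model equation by X_{t-k} and take expectations. With theta_0 = psi_0 = 1 and psi_j the MA(infinity) weights, this gives
  gamma(k) - sum_i phi_i gamma(k-i) = c_k,
  c_k = sigma^2 * sum_{j=k..q} theta_j psi_{j-k}   (c_k = 0 for k > q),
using gamma(-m) = gamma(m).
psi-weights needed (psi_j = theta_j + sum_i phi_i psi_{j-i}):
  psi_1 = theta_1 + phi_1 = -0.223 + (0.812) = 0.589
  psi_2 = theta_2 + phi_1 psi_1 = 0.633 + (0.812)(0.589) = 1.111268
Right-hand sides:
  c_0 = sigma^2 (1 + theta_1 psi_1 + theta_2 psi_2) = 3 * (1 + (-0.223)(0.589) + (0.633)(1.111268)) = 3 * 1.572086 = 4.716257
  c_1 = sigma^2 (theta_1 + theta_2 psi_1) = 3 * (-0.223 + (0.633)(0.589)) = 0.449511
  c_2 = sigma^2 theta_2 = 3 * (0.633) = 1.899
Equations for k = 0 and k = 1 (AR order 1):
  gamma(0) = phi_1 gamma(1) + c_0
  gamma(1) = phi_1 gamma(0) + c_1
Substituting the second into the first: gamma(0) (1 - phi_1^2) = c_0 + phi_1 c_1, so
  gamma(0) = (c_0 + phi_1 c_1) / (1 - phi_1^2) = (4.716257 + (0.812)(0.449511)) / (1 - (0.812)^2) = 5.08126 / 0.340656 = 14.916103.
Therefore gamma(0) = 14.9161 (to 4 decimal places).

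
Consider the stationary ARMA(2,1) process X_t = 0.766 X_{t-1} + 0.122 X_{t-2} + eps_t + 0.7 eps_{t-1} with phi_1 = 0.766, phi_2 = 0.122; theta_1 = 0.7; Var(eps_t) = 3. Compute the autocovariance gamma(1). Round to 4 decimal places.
\gamma(1) = 32.5519

Multiply the model equation by X_{t-k} and take expectations. With theta_0 = psi_0 = 1 and psi_j the MA(infinity) weights, this gives
  gamma(k) - sum_i phi_i gamma(k-i) = c_k,
  c_k = sigma^2 * sum_{j=k..q} theta_j psi_{j-k}   (c_k = 0 for k > q),
using gamma(-m) = gamma(m).
psi-weights needed (psi_j = theta_j + sum_i phi_i psi_{j-i}):
  psi_1 = theta_1 + phi_1 = 0.7 + (0.766) = 1.466
Right-hand sides:
  c_0 = sigma^2 (1 + theta_1 psi_1) = 3 * (1 + (0.7)(1.466)) = 3 * 2.0262 = 6.0786
  c_1 = sigma^2 theta_1 = 3 * (0.7) = 2.1
  c_2 = 0
Equations for k = 0, 1, 2 (AR order 2, c_2 = 0):
  (E0) gamma(0) = phi_1 gamma(1) + phi_2 gamma(2) + c_0
  (E1) gamma(1) = phi_1 gamma(0) + phi_2 gamma(1) + c_1
  (E2) gamma(2) = phi_1 gamma(1) + phi_2 gamma(0)
From (E1): gamma(1) = A gamma(0) + B with
  A = phi_1 / (1 - phi_2) = 0.766 / 0.878 = 0.872437,   B = c_1 / (1 - phi_2) = 2.1 / 0.878 = 2.3918.
Insert (E2) into (E0): gamma(0) (1 - phi_2^2) = phi_1 (1 + phi_2) gamma(1) + c_0.
  phi_1 (1 + phi_2) = (0.766)(1.122) = 0.859452,   1 - phi_2^2 = 0.985116.
Replace gamma(1) by A gamma(0) + B and collect gamma(0):
  gamma(0) [0.985116 - (0.859452)(0.872437)] = (0.859452)(2.3918) + 6.0786
  gamma(0) * 0.235298 = 8.134237
  gamma(0) = 8.134237 / 0.235298 = 34.569941.
  gamma(1) = A gamma(0) + B = (0.872437)(34.569941) + (2.3918) = 32.551908.
Therefore gamma(1) = 32.5519 (to 4 decimal places).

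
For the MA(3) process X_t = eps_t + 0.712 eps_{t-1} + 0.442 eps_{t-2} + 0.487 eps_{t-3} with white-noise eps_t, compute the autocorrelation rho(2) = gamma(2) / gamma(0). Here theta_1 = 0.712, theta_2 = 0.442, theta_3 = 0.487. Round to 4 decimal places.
\rho(2) = 0.4067

For an MA(q) process with theta_0 = 1, the autocovariance is
  gamma(k) = sigma^2 * sum_{i=0..q-k} theta_i * theta_{i+k},
and rho(k) = gamma(k) / gamma(0). Sigma^2 cancels.
  numerator   = (1)*(0.442) + (0.712)*(0.487) = 0.788744.
  denominator = (1)^2 + (0.712)^2 + (0.442)^2 + (0.487)^2 = 1.939477.
  rho(2) = 0.788744 / 1.939477 = 0.4067.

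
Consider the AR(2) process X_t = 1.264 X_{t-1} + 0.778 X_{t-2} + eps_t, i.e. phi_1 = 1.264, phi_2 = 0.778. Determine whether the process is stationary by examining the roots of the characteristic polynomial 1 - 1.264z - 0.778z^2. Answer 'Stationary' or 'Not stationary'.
\text{Not stationary}

The AR(p) characteristic polynomial is P(z) = 1 - 1.264z - 0.778z^2.
Stationarity requires all roots to lie outside the unit circle, i.e. |z| > 1 for every root.
Set 1 + (-1.264) z + (-0.778) z^2 = 0, i.e. a z^2 + b z + c = 0 with a = -0.778, b = -1.264, c = 1.
Discriminant D = b^2 - 4ac = (-1.264)^2 - 4*(-0.778)*1 = 1.597696 - (-3.112) = 4.709696.
D >= 0, so the roots are real: z = (-b +/- sqrt(D)) / (2a) = (1.264 +/- 2.170183) / (-1.556).
  z_1 = (1.264 + 2.170183) / (-1.556) = -2.2071,   |z_1| = 2.2071.
  z_2 = (1.264 - 2.170183) / (-1.556) = 0.5824,   |z_2| = 0.5824.
Moduli of all roots: 2.2071, 0.5824.
All moduli strictly greater than 1? No.
Verdict: Not stationary.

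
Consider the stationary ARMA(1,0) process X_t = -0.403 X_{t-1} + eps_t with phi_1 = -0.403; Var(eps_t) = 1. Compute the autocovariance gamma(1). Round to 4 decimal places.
\gamma(1) = -0.4811

Multiply the model equation by X_{t-k} and take expectations. With theta_0 = psi_0 = 1 and psi_j the MA(infinity) weights, this gives
  gamma(k) - sum_i phi_i gamma(k-i) = c_k,
  c_k = sigma^2 * sum_{j=k..q} theta_j psi_{j-k}   (c_k = 0 for k > q),
using gamma(-m) = gamma(m).
Pure AR (q = 0): c_0 = sigma^2 = 1, c_k = 0 for k >= 1.
Equations for k = 0 and k = 1 (AR order 1):
  gamma(0) = phi_1 gamma(1) + c_0
  gamma(1) = phi_1 gamma(0) + c_1
Substituting the second into the first: gamma(0) (1 - phi_1^2) = c_0 + phi_1 c_1, so
  gamma(0) = c_0 / (1 - phi_1^2) = 1 / (1 - (-0.403)^2) = 1 / 0.837591 = 1.1939.
  gamma(1) = phi_1 gamma(0) = (-0.403)(1.1939) = -0.481142.
Therefore gamma(1) = -0.4811 (to 4 decimal places).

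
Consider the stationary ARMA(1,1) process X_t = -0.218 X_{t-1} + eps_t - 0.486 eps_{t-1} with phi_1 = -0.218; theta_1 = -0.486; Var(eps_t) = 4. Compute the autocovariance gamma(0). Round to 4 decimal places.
\gamma(0) = 6.0814

Multiply the model equation by X_{t-k} and take expectations. With theta_0 = psi_0 = 1 and psi_j the MA(infinity) weights, this gives
  gamma(k) - sum_i phi_i gamma(k-i) = c_k,
  c_k = sigma^2 * sum_{j=k..q} theta_j psi_{j-k}   (c_k = 0 for k > q),
using gamma(-m) = gamma(m).
psi-weights needed (psi_j = theta_j + sum_i phi_i psi_{j-i}):
  psi_1 = theta_1 + phi_1 = -0.486 + (-0.218) = -0.704
Right-hand sides:
  c_0 = sigma^2 (1 + theta_1 psi_1) = 4 * (1 + (-0.486)(-0.704)) = 4 * 1.342144 = 5.368576
  c_1 = sigma^2 theta_1 = 4 * (-0.486) = -1.944
  c_2 = 0
Equations for k = 0 and k = 1 (AR order 1):
  gamma(0) = phi_1 gamma(1) + c_0
  gamma(1) = phi_1 gamma(0) + c_1
Substituting the second into the first: gamma(0) (1 - phi_1^2) = c_0 + phi_1 c_1, so
  gamma(0) = (c_0 + phi_1 c_1) / (1 - phi_1^2) = (5.368576 + (-0.218)(-1.944)) / (1 - (-0.218)^2) = 5.792368 / 0.952476 = 6.081379.
Therefore gamma(0) = 6.0814 (to 4 decimal places).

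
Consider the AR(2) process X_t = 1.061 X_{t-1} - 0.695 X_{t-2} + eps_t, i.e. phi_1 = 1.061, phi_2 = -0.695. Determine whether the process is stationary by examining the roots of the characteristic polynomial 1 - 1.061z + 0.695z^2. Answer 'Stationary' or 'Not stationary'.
\text{Stationary}

The AR(p) characteristic polynomial is P(z) = 1 - 1.061z + 0.695z^2.
Stationarity requires all roots to lie outside the unit circle, i.e. |z| > 1 for every root.
Set 1 + (-1.061) z + (0.695) z^2 = 0, i.e. a z^2 + b z + c = 0 with a = 0.695, b = -1.061, c = 1.
Discriminant D = b^2 - 4ac = (-1.061)^2 - 4*(0.695)*1 = 1.125721 - (2.78) = -1.654279.
D < 0, so the roots are the complex-conjugate pair z = (-b +/- i sqrt(-D)) / (2a) = 0.7633 +/- 0.9253i.
For a conjugate pair |z|^2 = z * conj(z) = (product of roots) = c/a = 1/(0.695) = 1.438849, so |z| = sqrt(1.438849) = 1.1995 for both roots.
Moduli of all roots: 1.1995, 1.1995.
All moduli strictly greater than 1? Yes.
Verdict: Stationary.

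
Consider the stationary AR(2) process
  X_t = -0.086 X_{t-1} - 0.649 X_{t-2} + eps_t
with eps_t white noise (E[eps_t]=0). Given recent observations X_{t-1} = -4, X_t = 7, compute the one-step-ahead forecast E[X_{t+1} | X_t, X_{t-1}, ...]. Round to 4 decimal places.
E[X_{t+1} \mid \mathcal F_t] = 1.9940

For an AR(p) model X_t = c + sum_i phi_i X_{t-i} + eps_t, the
one-step-ahead conditional mean is
  E[X_{t+1} | X_t, ...] = c + sum_i phi_i X_{t+1-i}.
Substitute known values:
  E[X_{t+1} | ...] = (-0.086) * (7) + (-0.649) * (-4)
                   = 1.9940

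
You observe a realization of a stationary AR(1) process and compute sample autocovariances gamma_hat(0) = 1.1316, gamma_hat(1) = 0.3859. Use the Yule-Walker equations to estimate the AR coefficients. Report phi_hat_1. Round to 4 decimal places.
\hat\phi_{1} = 0.3410

The Yule-Walker equations for an AR(p) process read, in matrix form,
  Gamma_p phi = r_p,   with   (Gamma_p)_{ij} = gamma(|i - j|),
                       (r_p)_i = gamma(i),   i,j = 1..p.
Substitute the sample gammas (Toeplitz matrix and right-hand side of size 1):
  Gamma_p = [[1.1316]]
  r_p     = [0.3859]
With p = 1 this is the single equation gamma(0) phi_1 = gamma(1):
  phi_hat_1 = gamma(1) / gamma(0) = 0.3859 / 1.1316 = 0.3410.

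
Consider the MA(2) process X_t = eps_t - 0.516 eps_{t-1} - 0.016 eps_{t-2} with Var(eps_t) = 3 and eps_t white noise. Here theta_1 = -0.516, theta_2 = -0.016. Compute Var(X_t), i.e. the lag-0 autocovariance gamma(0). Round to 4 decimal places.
\gamma(0) = 3.7995

For an MA(q) process X_t = eps_t + sum_i theta_i eps_{t-i} with
Var(eps_t) = sigma^2, the variance is
  gamma(0) = sigma^2 * (1 + sum_i theta_i^2).
  sum_i theta_i^2 = (-0.516)^2 + (-0.016)^2 = 0.266256 + 0.000256 = 0.266512.
  gamma(0) = 3 * (1 + 0.266512) = 3 * 1.266512 = 3.799536, which rounds to 3.7995.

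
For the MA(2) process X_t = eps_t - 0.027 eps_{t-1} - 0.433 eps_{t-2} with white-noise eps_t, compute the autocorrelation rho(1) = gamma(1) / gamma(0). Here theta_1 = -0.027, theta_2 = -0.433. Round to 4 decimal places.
\rho(1) = -0.0129

For an MA(q) process with theta_0 = 1, the autocovariance is
  gamma(k) = sigma^2 * sum_{i=0..q-k} theta_i * theta_{i+k},
and rho(k) = gamma(k) / gamma(0). Sigma^2 cancels.
  numerator   = (1)*(-0.027) + (-0.027)*(-0.433) = -0.015309.
  denominator = (1)^2 + (-0.027)^2 + (-0.433)^2 = 1.188218.
  rho(1) = -0.015309 / 1.188218 = -0.0129.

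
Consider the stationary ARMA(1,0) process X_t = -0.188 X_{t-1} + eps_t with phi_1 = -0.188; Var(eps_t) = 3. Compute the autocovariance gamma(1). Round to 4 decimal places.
\gamma(1) = -0.5847

Multiply the model equation by X_{t-k} and take expectations. With theta_0 = psi_0 = 1 and psi_j the MA(infinity) weights, this gives
  gamma(k) - sum_i phi_i gamma(k-i) = c_k,
  c_k = sigma^2 * sum_{j=k..q} theta_j psi_{j-k}   (c_k = 0 for k > q),
using gamma(-m) = gamma(m).
Pure AR (q = 0): c_0 = sigma^2 = 3, c_k = 0 for k >= 1.
Equations for k = 0 and k = 1 (AR order 1):
  gamma(0) = phi_1 gamma(1) + c_0
  gamma(1) = phi_1 gamma(0) + c_1
Substituting the second into the first: gamma(0) (1 - phi_1^2) = c_0 + phi_1 c_1, so
  gamma(0) = c_0 / (1 - phi_1^2) = 3 / (1 - (-0.188)^2) = 3 / 0.964656 = 3.109917.
  gamma(1) = phi_1 gamma(0) = (-0.188)(3.109917) = -0.584664.
Therefore gamma(1) = -0.5847 (to 4 decimal places).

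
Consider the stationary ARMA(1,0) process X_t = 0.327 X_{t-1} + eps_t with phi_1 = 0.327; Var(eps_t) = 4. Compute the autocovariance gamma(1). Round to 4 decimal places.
\gamma(1) = 1.4646

Multiply the model equation by X_{t-k} and take expectations. With theta_0 = psi_0 = 1 and psi_j the MA(infinity) weights, this gives
  gamma(k) - sum_i phi_i gamma(k-i) = c_k,
  c_k = sigma^2 * sum_{j=k..q} theta_j psi_{j-k}   (c_k = 0 for k > q),
using gamma(-m) = gamma(m).
Pure AR (q = 0): c_0 = sigma^2 = 4, c_k = 0 for k >= 1.
Equations for k = 0 and k = 1 (AR order 1):
  gamma(0) = phi_1 gamma(1) + c_0
  gamma(1) = phi_1 gamma(0) + c_1
Substituting the second into the first: gamma(0) (1 - phi_1^2) = c_0 + phi_1 c_1, so
  gamma(0) = c_0 / (1 - phi_1^2) = 4 / (1 - (0.327)^2) = 4 / 0.893071 = 4.478927.
  gamma(1) = phi_1 gamma(0) = (0.327)(4.478927) = 1.464609.
Therefore gamma(1) = 1.4646 (to 4 decimal places).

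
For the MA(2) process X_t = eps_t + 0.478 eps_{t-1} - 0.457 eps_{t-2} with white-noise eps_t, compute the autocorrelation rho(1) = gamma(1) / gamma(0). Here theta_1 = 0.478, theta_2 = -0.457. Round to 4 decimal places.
\rho(1) = 0.1806

For an MA(q) process with theta_0 = 1, the autocovariance is
  gamma(k) = sigma^2 * sum_{i=0..q-k} theta_i * theta_{i+k},
and rho(k) = gamma(k) / gamma(0). Sigma^2 cancels.
  numerator   = (1)*(0.478) + (0.478)*(-0.457) = 0.259554.
  denominator = (1)^2 + (0.478)^2 + (-0.457)^2 = 1.437333.
  rho(1) = 0.259554 / 1.437333 = 0.1806.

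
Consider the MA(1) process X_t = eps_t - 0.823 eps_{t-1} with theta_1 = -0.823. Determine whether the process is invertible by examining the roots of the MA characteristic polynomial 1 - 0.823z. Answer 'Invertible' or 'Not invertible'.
\text{Invertible}

The MA(q) characteristic polynomial is P(z) = 1 - 0.823z.
Invertibility requires all roots to lie outside the unit circle, i.e. |z| > 1 for every root.
This is linear in z: 1 + (-0.823) z = 0  =>  z = -1/(-0.823) = 1.215067,  |z| = 1.215067.
Moduli of all roots: 1.2151.
All moduli strictly greater than 1? Yes.
Verdict: Invertible.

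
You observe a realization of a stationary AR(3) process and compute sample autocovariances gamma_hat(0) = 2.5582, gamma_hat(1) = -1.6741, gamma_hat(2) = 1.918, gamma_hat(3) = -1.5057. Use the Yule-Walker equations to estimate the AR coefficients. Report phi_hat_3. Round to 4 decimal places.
\hat\phi_{3} = -0.0150

The Yule-Walker equations for an AR(p) process read, in matrix form,
  Gamma_p phi = r_p,   with   (Gamma_p)_{ij} = gamma(|i - j|),
                       (r_p)_i = gamma(i),   i,j = 1..p.
Substitute the sample gammas (Toeplitz matrix and right-hand side of size 3):
  Gamma_p = [[2.5582, -1.6741, 1.918], [-1.6741, 2.5582, -1.6741], [1.918, -1.6741, 2.5582]]
  r_p     = [-1.6741, 1.918, -1.5057]
Written out (R1..R3):
  (R1) 2.5582 phi_1 - 1.6741 phi_2 + 1.918 phi_3 = -1.6741
  (R2) -1.6741 phi_1 + 2.5582 phi_2 - 1.6741 phi_3 = 1.918
  (R3) 1.918 phi_1 - 1.6741 phi_2 + 2.5582 phi_3 = -1.5057
Gaussian elimination:
  R2 <- R2 - (-1.6741/2.5582) R1 = R2 - (-0.654405) R1:  1.46266 phi_2 - 0.41895 phi_3 = 0.82246
  R3 <- R3 - (1.918/2.5582) R1 = R3 - (0.749746) R1:  -0.41895 phi_2 + 1.120187 phi_3 = -0.25055
  R3 <- R3 - (-0.41895/1.46266) R2 = R3 - (-0.28643) R2:  1.000187 phi_3 = -0.014973
Back-substitution:
  phi_hat_3 = -0.014973 / 1.000187 = -0.01497
  phi_hat_2 = (0.82246 - (-0.41895)(-0.01497)) / 1.46266 = 0.558016
  phi_hat_1 = (-1.6741 - (-1.6741)(0.558016) - (1.918)(-0.01497)) / 2.5582 = -0.278013
So phi_hat = [-0.2780, 0.5580, -0.0150].
Therefore phi_hat_3 = -0.0150.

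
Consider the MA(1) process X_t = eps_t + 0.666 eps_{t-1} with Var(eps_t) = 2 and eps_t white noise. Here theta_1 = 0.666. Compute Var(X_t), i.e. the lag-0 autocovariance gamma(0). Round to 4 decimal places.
\gamma(0) = 2.8871

For an MA(q) process X_t = eps_t + sum_i theta_i eps_{t-i} with
Var(eps_t) = sigma^2, the variance is
  gamma(0) = sigma^2 * (1 + sum_i theta_i^2).
  sum_i theta_i^2 = (0.666)^2 = 0.443556.
  gamma(0) = 2 * (1 + 0.443556) = 2 * 1.443556 = 2.887112, which rounds to 2.8871.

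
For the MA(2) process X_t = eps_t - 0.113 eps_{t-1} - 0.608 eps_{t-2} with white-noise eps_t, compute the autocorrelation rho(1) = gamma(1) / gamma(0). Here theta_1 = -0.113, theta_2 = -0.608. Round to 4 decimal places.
\rho(1) = -0.0320

For an MA(q) process with theta_0 = 1, the autocovariance is
  gamma(k) = sigma^2 * sum_{i=0..q-k} theta_i * theta_{i+k},
and rho(k) = gamma(k) / gamma(0). Sigma^2 cancels.
  numerator   = (1)*(-0.113) + (-0.113)*(-0.608) = -0.044296.
  denominator = (1)^2 + (-0.113)^2 + (-0.608)^2 = 1.382433.
  rho(1) = -0.044296 / 1.382433 = -0.0320.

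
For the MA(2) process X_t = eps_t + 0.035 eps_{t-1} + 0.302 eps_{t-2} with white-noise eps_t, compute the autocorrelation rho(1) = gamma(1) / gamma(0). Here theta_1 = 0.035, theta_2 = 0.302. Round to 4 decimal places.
\rho(1) = 0.0417

For an MA(q) process with theta_0 = 1, the autocovariance is
  gamma(k) = sigma^2 * sum_{i=0..q-k} theta_i * theta_{i+k},
and rho(k) = gamma(k) / gamma(0). Sigma^2 cancels.
  numerator   = (1)*(0.035) + (0.035)*(0.302) = 0.04557.
  denominator = (1)^2 + (0.035)^2 + (0.302)^2 = 1.092429.
  rho(1) = 0.04557 / 1.092429 = 0.0417.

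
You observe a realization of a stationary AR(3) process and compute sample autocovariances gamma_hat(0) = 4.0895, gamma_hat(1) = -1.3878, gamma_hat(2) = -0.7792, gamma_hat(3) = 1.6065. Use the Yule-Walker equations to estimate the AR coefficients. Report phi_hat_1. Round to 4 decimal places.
\hat\phi_{1} = -0.3730

The Yule-Walker equations for an AR(p) process read, in matrix form,
  Gamma_p phi = r_p,   with   (Gamma_p)_{ij} = gamma(|i - j|),
                       (r_p)_i = gamma(i),   i,j = 1..p.
Substitute the sample gammas (Toeplitz matrix and right-hand side of size 3):
  Gamma_p = [[4.0895, -1.3878, -0.7792], [-1.3878, 4.0895, -1.3878], [-0.7792, -1.3878, 4.0895]]
  r_p     = [-1.3878, -0.7792, 1.6065]
Written out (R1..R3):
  (R1) 4.0895 phi_1 - 1.3878 phi_2 - 0.7792 phi_3 = -1.3878
  (R2) -1.3878 phi_1 + 4.0895 phi_2 - 1.3878 phi_3 = -0.7792
  (R3) -0.7792 phi_1 - 1.3878 phi_2 + 4.0895 phi_3 = 1.6065
Gaussian elimination:
  R2 <- R2 - (-1.3878/4.0895) R1 = R2 - (-0.339357) R1:  3.618541 phi_2 - 1.652227 phi_3 = -1.250159
  R3 <- R3 - (-0.7792/4.0895) R1 = R3 - (-0.190537) R1:  -1.652227 phi_2 + 3.941034 phi_3 = 1.342073
  R3 <- R3 - (-1.652227/3.618541) R2 = R3 - (-0.4566) R2:  3.186626 phi_3 = 0.77125
Back-substitution:
  phi_hat_3 = 0.77125 / 3.186626 = 0.242027
  phi_hat_2 = (-1.250159 - (-1.652227)(0.242027)) / 3.618541 = -0.234978
  phi_hat_1 = (-1.3878 - (-1.3878)(-0.234978) - (-0.7792)(0.242027)) / 4.0895 = -0.372983
So phi_hat = [-0.3730, -0.2350, 0.2420].
Therefore phi_hat_1 = -0.3730.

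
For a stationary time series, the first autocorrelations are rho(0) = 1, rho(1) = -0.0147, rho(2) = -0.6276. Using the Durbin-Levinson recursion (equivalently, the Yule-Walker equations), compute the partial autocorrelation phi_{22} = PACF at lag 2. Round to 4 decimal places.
\phi_{22} = -0.6280

The PACF at lag k is phi_{kk}, the last component of the solution
to the Yule-Walker system G_k phi = r_k where
  (G_k)_{ij} = rho(|i - j|), (r_k)_i = rho(i), i,j = 1..k.
Equivalently, Durbin-Levinson gives phi_{kk} iteratively:
  phi_{11} = rho(1)
  phi_{kk} = [rho(k) - sum_{j=1..k-1} phi_{k-1,j} rho(k-j)]
            / [1 - sum_{j=1..k-1} phi_{k-1,j} rho(j)],
  phi_{k,j} = phi_{k-1,j} - phi_{kk} phi_{k-1,k-j},  j = 1..k-1.
Step k = 1:
  phi_11 = rho(1) = -0.0147.
Step k = 2:
  phi_22 = [rho(2) - phi_11 rho(1)] / [1 - phi_11 rho(1)] = [-0.6276 - (-0.0147)(-0.0147)] / [1 - (-0.0147)(-0.0147)]
         = -0.62781609 / 0.99978391 = -0.628.
Therefore phi_{22} = -0.6280.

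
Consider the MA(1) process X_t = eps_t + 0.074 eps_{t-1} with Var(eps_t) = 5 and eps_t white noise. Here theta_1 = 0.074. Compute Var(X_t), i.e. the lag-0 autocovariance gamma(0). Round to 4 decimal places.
\gamma(0) = 5.0274

For an MA(q) process X_t = eps_t + sum_i theta_i eps_{t-i} with
Var(eps_t) = sigma^2, the variance is
  gamma(0) = sigma^2 * (1 + sum_i theta_i^2).
  sum_i theta_i^2 = (0.074)^2 = 0.005476.
  gamma(0) = 5 * (1 + 0.005476) = 5 * 1.005476 = 5.02738, which rounds to 5.0274.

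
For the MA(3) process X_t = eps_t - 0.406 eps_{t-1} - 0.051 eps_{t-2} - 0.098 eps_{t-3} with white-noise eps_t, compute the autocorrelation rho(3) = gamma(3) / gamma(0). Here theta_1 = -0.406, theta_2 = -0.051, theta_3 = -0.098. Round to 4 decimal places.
\rho(3) = -0.0833

For an MA(q) process with theta_0 = 1, the autocovariance is
  gamma(k) = sigma^2 * sum_{i=0..q-k} theta_i * theta_{i+k},
and rho(k) = gamma(k) / gamma(0). Sigma^2 cancels.
  numerator   = (1)*(-0.098) = -0.098.
  denominator = (1)^2 + (-0.406)^2 + (-0.051)^2 + (-0.098)^2 = 1.177041.
  rho(3) = -0.098 / 1.177041 = -0.0833.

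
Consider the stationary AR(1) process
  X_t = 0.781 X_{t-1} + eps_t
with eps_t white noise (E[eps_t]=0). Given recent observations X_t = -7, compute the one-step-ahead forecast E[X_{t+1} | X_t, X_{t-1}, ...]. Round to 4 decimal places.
E[X_{t+1} \mid \mathcal F_t] = -5.4670

For an AR(p) model X_t = c + sum_i phi_i X_{t-i} + eps_t, the
one-step-ahead conditional mean is
  E[X_{t+1} | X_t, ...] = c + sum_i phi_i X_{t+1-i}.
Substitute known values:
  E[X_{t+1} | ...] = (0.781) * (-7)
                   = -5.4670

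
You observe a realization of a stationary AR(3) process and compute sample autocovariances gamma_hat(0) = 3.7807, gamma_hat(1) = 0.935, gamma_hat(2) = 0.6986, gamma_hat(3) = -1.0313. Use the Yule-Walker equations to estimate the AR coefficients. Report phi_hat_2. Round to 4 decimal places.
\hat\phi_{2} = 0.2120

The Yule-Walker equations for an AR(p) process read, in matrix form,
  Gamma_p phi = r_p,   with   (Gamma_p)_{ij} = gamma(|i - j|),
                       (r_p)_i = gamma(i),   i,j = 1..p.
Substitute the sample gammas (Toeplitz matrix and right-hand side of size 3):
  Gamma_p = [[3.7807, 0.935, 0.6986], [0.935, 3.7807, 0.935], [0.6986, 0.935, 3.7807]]
  r_p     = [0.935, 0.6986, -1.0313]
Written out (R1..R3):
  (R1) 3.7807 phi_1 + 0.935 phi_2 + 0.6986 phi_3 = 0.935
  (R2) 0.935 phi_1 + 3.7807 phi_2 + 0.935 phi_3 = 0.6986
  (R3) 0.6986 phi_1 + 0.935 phi_2 + 3.7807 phi_3 = -1.0313
Gaussian elimination:
  R2 <- R2 - (0.935/3.7807) R1 = R2 - (0.247309) R1:  3.549466 phi_2 + 0.76223 phi_3 = 0.467366
  R3 <- R3 - (0.6986/3.7807) R1 = R3 - (0.184781) R1:  0.76223 phi_2 + 3.651612 phi_3 = -1.20407
  R3 <- R3 - (0.76223/3.549466) R2 = R3 - (0.214745) R2:  3.487927 phi_3 = -1.304434
Back-substitution:
  phi_hat_3 = -1.304434 / 3.487927 = -0.373986
  phi_hat_2 = (0.467366 - (0.76223)(-0.373986)) / 3.549466 = 0.211984
  phi_hat_1 = (0.935 - (0.935)(0.211984) - (0.6986)(-0.373986)) / 3.7807 = 0.263989
So phi_hat = [0.2640, 0.2120, -0.3740].
Therefore phi_hat_2 = 0.2120.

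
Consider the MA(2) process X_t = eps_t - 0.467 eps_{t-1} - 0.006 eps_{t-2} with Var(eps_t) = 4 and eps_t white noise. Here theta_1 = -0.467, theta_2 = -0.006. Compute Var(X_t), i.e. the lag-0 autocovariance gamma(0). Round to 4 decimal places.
\gamma(0) = 4.8725

For an MA(q) process X_t = eps_t + sum_i theta_i eps_{t-i} with
Var(eps_t) = sigma^2, the variance is
  gamma(0) = sigma^2 * (1 + sum_i theta_i^2).
  sum_i theta_i^2 = (-0.467)^2 + (-0.006)^2 = 0.218089 + 0.000036 = 0.218125.
  gamma(0) = 4 * (1 + 0.218125) = 4 * 1.218125 = 4.8725.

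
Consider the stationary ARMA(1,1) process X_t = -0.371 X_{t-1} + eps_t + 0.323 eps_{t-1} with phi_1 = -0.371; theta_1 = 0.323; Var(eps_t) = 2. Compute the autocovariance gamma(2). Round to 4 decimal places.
\gamma(2) = 0.0364

Multiply the model equation by X_{t-k} and take expectations. With theta_0 = psi_0 = 1 and psi_j the MA(infinity) weights, this gives
  gamma(k) - sum_i phi_i gamma(k-i) = c_k,
  c_k = sigma^2 * sum_{j=k..q} theta_j psi_{j-k}   (c_k = 0 for k > q),
using gamma(-m) = gamma(m).
psi-weights needed (psi_j = theta_j + sum_i phi_i psi_{j-i}):
  psi_1 = theta_1 + phi_1 = 0.323 + (-0.371) = -0.048
Right-hand sides:
  c_0 = sigma^2 (1 + theta_1 psi_1) = 2 * (1 + (0.323)(-0.048)) = 2 * 0.984496 = 1.968992
  c_1 = sigma^2 theta_1 = 2 * (0.323) = 0.646
  c_2 = 0
Equations for k = 0 and k = 1 (AR order 1):
  gamma(0) = phi_1 gamma(1) + c_0
  gamma(1) = phi_1 gamma(0) + c_1
Substituting the second into the first: gamma(0) (1 - phi_1^2) = c_0 + phi_1 c_1, so
  gamma(0) = (c_0 + phi_1 c_1) / (1 - phi_1^2) = (1.968992 + (-0.371)(0.646)) / (1 - (-0.371)^2) = 1.729326 / 0.862359 = 2.005343.
  gamma(1) = phi_1 gamma(0) + c_1 = (-0.371)(2.005343) + (0.646) = -0.097982.
For k = 2 (> q): gamma(2) = phi_1 gamma(1) = (-0.371)(-0.097982) = 0.036351.
Therefore gamma(2) = 0.0364 (to 4 decimal places).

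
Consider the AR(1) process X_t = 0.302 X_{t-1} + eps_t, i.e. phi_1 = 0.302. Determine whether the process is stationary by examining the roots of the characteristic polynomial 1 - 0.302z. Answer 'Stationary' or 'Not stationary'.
\text{Stationary}

The AR(p) characteristic polynomial is P(z) = 1 - 0.302z.
Stationarity requires all roots to lie outside the unit circle, i.e. |z| > 1 for every root.
This is linear in z: 1 + (-0.302) z = 0  =>  z = -1/(-0.302) = 3.311258,  |z| = 3.311258.
Moduli of all roots: 3.3113.
All moduli strictly greater than 1? Yes.
Verdict: Stationary.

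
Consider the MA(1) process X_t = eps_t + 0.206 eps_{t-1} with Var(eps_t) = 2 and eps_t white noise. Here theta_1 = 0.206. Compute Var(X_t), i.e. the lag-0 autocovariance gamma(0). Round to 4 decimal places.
\gamma(0) = 2.0849

For an MA(q) process X_t = eps_t + sum_i theta_i eps_{t-i} with
Var(eps_t) = sigma^2, the variance is
  gamma(0) = sigma^2 * (1 + sum_i theta_i^2).
  sum_i theta_i^2 = (0.206)^2 = 0.042436.
  gamma(0) = 2 * (1 + 0.042436) = 2 * 1.042436 = 2.084872, which rounds to 2.0849.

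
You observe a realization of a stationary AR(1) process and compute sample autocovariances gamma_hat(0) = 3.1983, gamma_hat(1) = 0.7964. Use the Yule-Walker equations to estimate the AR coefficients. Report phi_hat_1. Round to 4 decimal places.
\hat\phi_{1} = 0.2490

The Yule-Walker equations for an AR(p) process read, in matrix form,
  Gamma_p phi = r_p,   with   (Gamma_p)_{ij} = gamma(|i - j|),
                       (r_p)_i = gamma(i),   i,j = 1..p.
Substitute the sample gammas (Toeplitz matrix and right-hand side of size 1):
  Gamma_p = [[3.1983]]
  r_p     = [0.7964]
With p = 1 this is the single equation gamma(0) phi_1 = gamma(1):
  phi_hat_1 = gamma(1) / gamma(0) = 0.7964 / 3.1983 = 0.2490.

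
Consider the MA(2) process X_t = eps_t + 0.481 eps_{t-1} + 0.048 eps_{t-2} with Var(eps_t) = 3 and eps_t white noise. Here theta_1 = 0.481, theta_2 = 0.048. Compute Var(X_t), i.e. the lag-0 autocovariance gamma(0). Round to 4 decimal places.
\gamma(0) = 3.7010

For an MA(q) process X_t = eps_t + sum_i theta_i eps_{t-i} with
Var(eps_t) = sigma^2, the variance is
  gamma(0) = sigma^2 * (1 + sum_i theta_i^2).
  sum_i theta_i^2 = (0.481)^2 + (0.048)^2 = 0.231361 + 0.002304 = 0.233665.
  gamma(0) = 3 * (1 + 0.233665) = 3 * 1.233665 = 3.700995, which rounds to 3.7010.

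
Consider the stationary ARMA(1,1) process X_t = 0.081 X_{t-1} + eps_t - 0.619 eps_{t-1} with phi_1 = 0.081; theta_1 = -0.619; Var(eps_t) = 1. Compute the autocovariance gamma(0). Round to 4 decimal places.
\gamma(0) = 1.2914

Multiply the model equation by X_{t-k} and take expectations. With theta_0 = psi_0 = 1 and psi_j the MA(infinity) weights, this gives
  gamma(k) - sum_i phi_i gamma(k-i) = c_k,
  c_k = sigma^2 * sum_{j=k..q} theta_j psi_{j-k}   (c_k = 0 for k > q),
using gamma(-m) = gamma(m).
psi-weights needed (psi_j = theta_j + sum_i phi_i psi_{j-i}):
  psi_1 = theta_1 + phi_1 = -0.619 + (0.081) = -0.538
Right-hand sides:
  c_0 = sigma^2 (1 + theta_1 psi_1) = 1 * (1 + (-0.619)(-0.538)) = 1 * 1.333022 = 1.333022
  c_1 = sigma^2 theta_1 = 1 * (-0.619) = -0.619
  c_2 = 0
Equations for k = 0 and k = 1 (AR order 1):
  gamma(0) = phi_1 gamma(1) + c_0
  gamma(1) = phi_1 gamma(0) + c_1
Substituting the second into the first: gamma(0) (1 - phi_1^2) = c_0 + phi_1 c_1, so
  gamma(0) = (c_0 + phi_1 c_1) / (1 - phi_1^2) = (1.333022 + (0.081)(-0.619)) / (1 - (0.081)^2) = 1.282883 / 0.993439 = 1.291356.
Therefore gamma(0) = 1.2914 (to 4 decimal places).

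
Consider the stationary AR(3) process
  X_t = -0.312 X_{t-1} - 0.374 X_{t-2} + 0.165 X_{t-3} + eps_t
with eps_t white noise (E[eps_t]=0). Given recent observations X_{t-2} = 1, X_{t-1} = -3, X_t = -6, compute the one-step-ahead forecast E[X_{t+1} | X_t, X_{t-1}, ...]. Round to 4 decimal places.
E[X_{t+1} \mid \mathcal F_t] = 3.1590

For an AR(p) model X_t = c + sum_i phi_i X_{t-i} + eps_t, the
one-step-ahead conditional mean is
  E[X_{t+1} | X_t, ...] = c + sum_i phi_i X_{t+1-i}.
Substitute known values:
  E[X_{t+1} | ...] = (-0.312) * (-6) + (-0.374) * (-3) + (0.165) * (1)
                   = 3.1590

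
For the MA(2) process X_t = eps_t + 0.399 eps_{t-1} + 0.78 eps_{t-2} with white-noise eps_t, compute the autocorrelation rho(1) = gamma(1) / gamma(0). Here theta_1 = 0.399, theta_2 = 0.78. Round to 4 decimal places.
\rho(1) = 0.4018

For an MA(q) process with theta_0 = 1, the autocovariance is
  gamma(k) = sigma^2 * sum_{i=0..q-k} theta_i * theta_{i+k},
and rho(k) = gamma(k) / gamma(0). Sigma^2 cancels.
  numerator   = (1)*(0.399) + (0.399)*(0.78) = 0.71022.
  denominator = (1)^2 + (0.399)^2 + (0.78)^2 = 1.767601.
  rho(1) = 0.71022 / 1.767601 = 0.4018.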